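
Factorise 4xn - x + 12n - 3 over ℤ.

(4n - 1)(x + 3)

Group as (4xn - x) + (12n - 3) = x(4n - 1) + 3(4n - 1).
Both groups share the factor (4n - 1).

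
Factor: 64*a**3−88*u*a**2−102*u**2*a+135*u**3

(3*u−2*a)*(9*u−8*a)*(5*u+4*a)

Group: 9*u*(15*u**2+2*u*a−8*a**2) − 8*a*(15*u**2+2*u*a−8*a**2); both groups contain (15*u**2+2*u*a−8*a**2), so (9*u−8*a) is a factor with cofactor 15*u**2+2*u*a−8*a**2.
The cofactor groups again: 15*u**2+2*u*a−8*a**2 = 3*u*(5*u+4*a) − 2*a*(5*u+4*a); both groups contain (5*u+4*a), giving (3*u−2*a)*(5*u+4*a).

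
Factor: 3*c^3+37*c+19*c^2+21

Trying the rational-root candidates, c = -1 is a root, giving the factor (c+1) and quotient 3*c^2+16*c+21.
The remaining quadratic factors as (c+3)(3*c+7).

(3*c+7)*(c+1)*(c+3)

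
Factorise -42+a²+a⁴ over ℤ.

(a²+7)(a²-6)

Substitute u = a² to get a quadratic in u, then factor.
a²+7 is irreducible over ℤ (always positive, so no real roots).
a²-6 is irreducible over ℤ (6 is not a perfect square).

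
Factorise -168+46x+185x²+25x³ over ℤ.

(5x+6)(5x-4)(x+7)

Trying the rational-root candidates, x = -6/5 is a root, so (5x+6) divides it; the quotient is 5x²+31x-28.
The remaining quadratic factors as (x+7)(5x-4).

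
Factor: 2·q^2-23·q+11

(2·q-1)·(q-11)

Need a pair with product 2·11 = 22 and sum -23: that's -22 and -1.
Split the middle term: 2·q^2-22·q - q+11 = 2·q·(q-11) - (q-11).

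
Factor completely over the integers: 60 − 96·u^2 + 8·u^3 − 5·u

(u − 12)·(8·u^2 − 5)

Group as (8·u^3 − 5·u) + (−96·u^2 + 60) = u·(8·u^2 − 5) − 12·(8·u^2 − 5).
Both groups share the factor (8·u^2 − 5).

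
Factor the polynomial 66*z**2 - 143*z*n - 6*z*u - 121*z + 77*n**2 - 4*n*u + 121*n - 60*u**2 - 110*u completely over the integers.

(11*z - 11*n + 10*u)*(6*z - 7*n - 6*u - 11)

Group: 11*z*(6*z - 7*n - 6*u - 11) + (-11*n + 10*u)*(6*z - 7*n - 6*u - 11); both groups contain (6*z - 7*n - 6*u - 11).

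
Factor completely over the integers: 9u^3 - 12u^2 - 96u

Pull out the common factor 3u, then factor the remaining trinomial.

3u(3u + 8)(u - 4)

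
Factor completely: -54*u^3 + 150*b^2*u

6*u*(5*b + 3*u)*(5*b - 3*u)

Pull out the common factor 6*u; 25*b^2 - 9*u^2 is a difference of squares.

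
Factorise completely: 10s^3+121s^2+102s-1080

Among the possible rational roots, s = -10 is a root, giving the factor (s+10) and quotient 10s^2+21s-108.
The remaining quadratic factors as (5s-12)(2s+9).

(2s+9)(5s-12)(s+10)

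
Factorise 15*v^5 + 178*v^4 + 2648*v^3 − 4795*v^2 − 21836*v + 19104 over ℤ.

(3*v + 8)*(5*v − 4)*(v − 3)*(v^2 + 13*v + 199)

By the rational root theorem, v = −8/3 is a root, so (3*v + 8) is a factor; dividing leaves 5*v^4 + 46*v^3 + 760*v^2 − 3625*v + 2388.
Next, v = 4/5 is a root, giving the factor (5*v − 4) and quotient v^3 + 10*v^2 + 160*v − 597.
Next, v = 3 is a root, giving the factor (v − 3) and quotient v^2 + 13*v + 199.
The quadratic v^2 + 13*v + 199 has discriminant −627 < 0 and is irreducible over ℤ.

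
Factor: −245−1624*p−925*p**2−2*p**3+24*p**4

Testing divisors of the constant over divisors of the leading coefficient, p = −1/6 is a root, so (6*p+1) is a factor; dividing leaves 4*p**3−p**2−154*p−245.
Then p = −7/4 is a root, so (4*p+7) is a factor; dividing leaves p**2−2*p−35.
The remaining quadratic factors as (p−7)(p+5).

(4*p+7)*(6*p+1)*(p+5)*(p−7)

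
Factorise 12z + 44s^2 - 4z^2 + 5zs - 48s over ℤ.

-(z - 4s)(4z + 11s - 12)

Group: -z(4z + 11s - 12) + 4s(4z + 11s - 12); both groups contain (4z + 11s - 12).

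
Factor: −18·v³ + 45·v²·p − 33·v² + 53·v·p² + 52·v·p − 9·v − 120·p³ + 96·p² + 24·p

−(2·v − 3·p + 3)·(3·v − 8·p)·(3·v + 5·p + 1)

Group: 2·v·(−9·v² + 9·v·p − 3·v + 40·p² + 8·p) + (−3·p + 3)·(−9·v² + 9·v·p − 3·v + 40·p² + 8·p); both groups contain (−9·v² + 9·v·p − 3·v + 40·p² + 8·p), so (2·v − 3·p + 3) is a factor with cofactor −9·v² + 9·v·p − 3·v + 40·p² + 8·p.
The cofactor groups again: −9·v² + 9·v·p − 3·v + 40·p² + 8·p = −3·v·(3·v + 5·p + 1) + 8·p·(3·v + 5·p + 1); both groups contain (3·v + 5·p + 1), giving −(3·v − 8·p)·(3·v + 5·p + 1).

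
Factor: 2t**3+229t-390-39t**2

(2t-13)(t-10)(t-3)

Trying the rational-root candidates, t = 3 is a root, giving the factor (t-3) and quotient 2t**2-33t+130.
The remaining quadratic factors as (t-10)(2t-13).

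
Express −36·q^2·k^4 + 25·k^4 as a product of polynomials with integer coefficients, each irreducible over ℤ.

Pull out the common factor k^4, leaving −36·q^2 + 25.
Recognize a difference of squares with the parts 5 and 6·q.

−k^4·(6·q + 5)·(6·q − 5)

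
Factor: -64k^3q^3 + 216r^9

-8(2kq - 3r^3)(4k^2q^2 + 6kqr^3 + 9r^6)

Factor out 8 first: what remains is -8k^3q^3 + 27r^9.
Recognize a difference of cubes with the parts 3r^3 and 2kq.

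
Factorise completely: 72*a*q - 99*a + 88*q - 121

Group as (72*a*q - 99*a) + (88*q - 121) = 9*a*(8*q - 11) + 11*(8*q - 11).
Both groups share the factor (8*q - 11).

(8*q - 11)*(9*a + 11)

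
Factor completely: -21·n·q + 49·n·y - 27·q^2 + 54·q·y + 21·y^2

-(3·q - 7·y)·(7·n + 9·q + 3·y)

Group: -3·q·(7·n + 9·q + 3·y) + 7·y·(7·n + 9·q + 3·y); both groups contain (7·n + 9·q + 3·y).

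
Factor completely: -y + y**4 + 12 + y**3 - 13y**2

Testing divisors of the constant over divisors of the leading coefficient, y = 1 is a root, so (y - 1) is a factor; dividing leaves y**3 + 2y**2 - 11y - 12.
Continuing, y = -1 is a root, giving the factor (y + 1) and quotient y**2 + y - 12.
The remaining quadratic factors as (y + 4)(y - 3).

(y + 1)(y + 4)(y - 1)(y - 3)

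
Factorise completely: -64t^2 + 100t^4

4t^2(5t + 4)(5t - 4)

Pull out the common factor 4t^2; 25t^2 - 16 is a difference of squares.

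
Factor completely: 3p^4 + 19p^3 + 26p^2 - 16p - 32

(3p + 4)(p + 2)(p + 4)(p - 1)

Trying the rational-root candidates, p = -4/3 is a root, so (3p + 4) is a factor; dividing leaves p^3 + 5p^2 + 2p - 8.
Then p = -4 is a root, so (p + 4) divides it; the quotient is p^2 + p - 2.
The remaining quadratic factors as (p - 1)(p + 2).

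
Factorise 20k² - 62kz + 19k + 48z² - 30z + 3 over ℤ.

Group: 5k(4k - 6z + 3) + (-8z + 1)(4k - 6z + 3); both groups contain (4k - 6z + 3).

(4k - 6z + 3)(5k - 8z + 1)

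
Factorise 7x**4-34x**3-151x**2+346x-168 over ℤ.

(7x-6)(x+4)(x-1)(x-7)

Testing divisors of the constant over divisors of the leading coefficient, x = 6/7 is a root, so (7x-6) divides it; the quotient is x**3-4x**2-25x+28.
Continuing, x = -4 is a root, so (x+4) divides it; the quotient is x**2-8x+7.
The remaining quadratic factors as (x-1)(x-7).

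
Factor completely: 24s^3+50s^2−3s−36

(2s+3)(3s+4)(4s−3)

Trying the rational-root candidates, s = 3/4 is a root, so (4s−3) divides it; the quotient is 6s^2+17s+12.
The remaining quadratic factors as (3s+4)(2s+3).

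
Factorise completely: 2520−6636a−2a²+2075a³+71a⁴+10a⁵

By the rational root theorem, a = 3/2 is a root, so (2a−3) is a factor; dividing leaves 5a⁴+43a³+1102a²+1652a−840.
Next, a = −2 is a root, so (a+2) divides it; the quotient is 5a³+33a²+1036a−420.
Next, a = 2/5 is a root, so (5a−2) divides it; the quotient is a²+7a+210.
The quadratic a²+7a+210 has discriminant −791 < 0 and is irreducible over ℤ.

(2a−3)(5a−2)(a+2)(a²+7a+210)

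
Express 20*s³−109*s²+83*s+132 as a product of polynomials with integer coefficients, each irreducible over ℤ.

Trying the rational-root candidates, s = 11/5 is a root, so (5*s−11) divides it; the quotient is 4*s²−13*s−12.
The remaining quadratic factors as (4*s+3)(s−4).

(4*s+3)*(5*s−11)*(s−4)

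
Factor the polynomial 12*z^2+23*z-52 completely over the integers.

Need a pair with product 12·(-52) = -624 and sum 23: that's -16 and 39.
Split the middle term: 12*z^2-16*z + 39*z-52 = 4*z*(3*z-4) + 13*(3*z-4).

(3*z-4)*(4*z+13)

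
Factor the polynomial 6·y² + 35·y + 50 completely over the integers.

(2·y + 5)·(3·y + 10)

Need a pair with product 6·50 = 300 and sum 35: that's 20 and 15.
Split the middle term: 6·y² + 20·y + 15·y + 50 = 2·y·(3·y + 10) + 5·(3·y + 10).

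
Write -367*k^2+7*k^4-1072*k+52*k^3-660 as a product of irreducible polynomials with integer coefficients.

By the rational root theorem, k = -1 is a root, so (k+1) is a factor; dividing leaves 7*k^3+45*k^2-412*k-660.
Next, k = -10/7 is a root, so (7*k+10) divides it; the quotient is k^2+5*k-66.
The remaining quadratic factors as (k+11)(k-6).

(7*k+10)*(k+1)*(k+11)*(k-6)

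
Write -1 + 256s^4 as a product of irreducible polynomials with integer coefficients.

(4s + 1)(4s - 1)(16s^2 + 1)

(4s)⁴ − (1)⁴ = ((4s)² − (1)²)((4s)² + (1)²); the first factor splits again, the second (16s^2 + 1) is irreducible.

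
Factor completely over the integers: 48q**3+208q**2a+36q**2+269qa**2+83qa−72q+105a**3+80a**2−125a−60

(4q+3a+4)(4q+5a−5)(3q+7a+3)

Group: 3q(16q**2+32qa−4q+15a**2+5a−20) + (7a+3)(16q**2+32qa−4q+15a**2+5a−20); both groups contain (16q**2+32qa−4q+15a**2+5a−20), so (3q+7a+3) is a factor with cofactor 16q**2+32qa−4q+15a**2+5a−20.
The cofactor groups again: 16q**2+32qa−4q+15a**2+5a−20 = 4q(4q+5a−5) + (3a+4)(4q+5a−5); both groups contain (4q+5a−5), giving (4q+3a+4)(4q+5a−5).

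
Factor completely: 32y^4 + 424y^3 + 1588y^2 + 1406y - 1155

(2y + 15)(2y + 7)(2y - 1)(4y + 11)

Testing divisors of the constant over divisors of the leading coefficient, y = 1/2 is a root, giving the factor (2y - 1) and quotient 16y^3 + 220y^2 + 904y + 1155.
Then y = -11/4 is a root, so (4y + 11) divides it; the quotient is 4y^2 + 44y + 105.
The remaining quadratic factors as (2y + 7)(2y + 15).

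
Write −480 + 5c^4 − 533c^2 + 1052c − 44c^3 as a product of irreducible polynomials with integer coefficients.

(5c − 4)(c + 8)(c − 1)(c − 15)

Trying the rational-root candidates, c = 1 is a root, so (c − 1) is a factor; dividing leaves 5c^3 − 39c^2 − 572c + 480.
Next, c = −8 is a root, so (c + 8) is a factor; dividing leaves 5c^2 − 79c + 60.
The remaining quadratic factors as (c − 15)(5c − 4).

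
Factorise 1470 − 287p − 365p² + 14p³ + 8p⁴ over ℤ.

Testing divisors of the constant over divisors of the leading coefficient, p = 7/4 is a root, giving the factor (4p − 7) and quotient 2p³ + 7p² − 79p − 210.
Next, p = 6 is a root, so (p − 6) is a factor; dividing leaves 2p² + 19p + 35.
The remaining quadratic factors as (2p + 5)(p + 7).

(2p + 5)(4p − 7)(p + 7)(p − 6)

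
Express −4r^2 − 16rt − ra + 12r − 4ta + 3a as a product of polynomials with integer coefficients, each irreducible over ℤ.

−(4r + a)(r + 4t − 3)

Group: −r(4r + a) + (−4t + 3)(4r + a); both groups contain (4r + a).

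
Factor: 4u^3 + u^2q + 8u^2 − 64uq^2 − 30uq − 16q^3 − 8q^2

(u − 4q)(u + 4q + 2)(4u + q)

Group: u(4u^2 − 15uq − 4q^2) + (4q + 2)(4u^2 − 15uq − 4q^2); both groups contain (4u^2 − 15uq − 4q^2), so (u + 4q + 2) is a factor with cofactor 4u^2 − 15uq − 4q^2.
The cofactor groups again: 4u^2 − 15uq − 4q^2 = u(4u + q) − 4q(4u + q); both groups contain (4u + q), giving (u − 4q)(4u + q).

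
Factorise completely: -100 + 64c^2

Pull out the common factor 4; 16c^2 - 25 is a difference of squares.

4(4c + 5)(4c - 5)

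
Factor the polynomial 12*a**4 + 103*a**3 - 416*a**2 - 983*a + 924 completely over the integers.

Testing divisors of the constant over divisors of the leading coefficient, a = 3/4 is a root, giving the factor (4*a - 3) and quotient 3*a**3 + 28*a**2 - 83*a - 308.
Continuing, a = -11 is a root, so (a + 11) is a factor; dividing leaves 3*a**2 - 5*a - 28.
The remaining quadratic factors as (a - 4)(3*a + 7).

(3*a + 7)*(4*a - 3)*(a + 11)*(a - 4)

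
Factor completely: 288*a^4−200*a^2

8*a^2*(6*a+5)*(6*a−5)

Factor out 8*a^2, leaving 36*a^2−25, which is a difference of two squares.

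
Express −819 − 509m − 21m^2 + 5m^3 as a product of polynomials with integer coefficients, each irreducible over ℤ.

(5m + 9)(m + 7)(m − 13)

Testing divisors of the constant over divisors of the leading coefficient, m = −9/5 is a root, so (5m + 9) divides it; the quotient is m^2 − 6m − 91.
The remaining quadratic factors as (m − 13)(m + 7).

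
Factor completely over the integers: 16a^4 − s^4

Difference of squares twice: with A = 2a and B = s, A⁴ − B⁴ = (A² − B²)(A² + B²), and A² − B² factors again.

(2a + s)(2a − s)(4a^2 + s^2)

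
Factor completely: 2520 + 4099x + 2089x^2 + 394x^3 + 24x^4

Trying the rational-root candidates, x = -5 is a root, so (x + 5) divides it; the quotient is 24x^3 + 274x^2 + 719x + 504.
Continuing, x = -8 is a root, so (x + 8) divides it; the quotient is 24x^2 + 82x + 63.
The remaining quadratic factors as (4x + 9)(6x + 7).

(4x + 9)(6x + 7)(x + 5)(x + 8)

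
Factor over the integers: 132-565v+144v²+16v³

Among the possible rational roots, v = -12 is a root, giving the factor (v+12) and quotient 16v²-48v+11.
The remaining quadratic factors as (4v-1)(4v-11).

(4v-1)(4v-11)(v+12)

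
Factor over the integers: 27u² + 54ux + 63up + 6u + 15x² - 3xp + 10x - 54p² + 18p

Group: 9u(3u + 5x + 9p) + (3x - 6p + 2)(3u + 5x + 9p); both groups contain (3u + 5x + 9p).

(9u + 3x - 6p + 2)(3u + 5x + 9p)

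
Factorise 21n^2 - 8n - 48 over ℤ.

Need a pair with product 21·(-48) = -1008 and sum -8: that's -36 and 28.
Split the middle term: 21n^2 - 36n + 28n - 48 = 3n(7n - 12) + 4(7n - 12).

(3n + 4)(7n - 12)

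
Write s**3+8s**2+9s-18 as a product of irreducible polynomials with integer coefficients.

Among the possible rational roots, s = -6 is a root, giving the factor (s+6) and quotient s**2+2s-3.
The remaining quadratic factors as (s+3)(s-1).

(s+3)(s+6)(s-1)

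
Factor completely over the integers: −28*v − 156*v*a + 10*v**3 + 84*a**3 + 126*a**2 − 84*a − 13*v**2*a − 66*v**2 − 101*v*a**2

(5*v − 4*a + 2)*(2*v − 7*a − 14)*(v + 3*a)

Group: 5*v*(2*v**2 − v*a − 14*v − 21*a**2 − 42*a) + (−4*a + 2)*(2*v**2 − v*a − 14*v − 21*a**2 − 42*a); both groups contain (2*v**2 − v*a − 14*v − 21*a**2 − 42*a), so (5*v − 4*a + 2) is a factor with cofactor 2*v**2 − v*a − 14*v − 21*a**2 − 42*a.
The cofactor groups again: 2*v**2 − v*a − 14*v − 21*a**2 − 42*a = 2*v*(v + 3*a) + (−7*a − 14)*(v + 3*a); both groups contain (v + 3*a), giving (2*v − 7*a − 14)*(v + 3*a).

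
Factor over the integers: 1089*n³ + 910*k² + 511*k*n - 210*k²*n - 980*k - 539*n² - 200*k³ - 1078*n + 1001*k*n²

Group: 10*k*(-20*k² + k*n + 91*k + 99*n² - 49*n - 98) + 11*n*(-20*k² + k*n + 91*k + 99*n² - 49*n - 98); both groups contain (-20*k² + k*n + 91*k + 99*n² - 49*n - 98), so (10*k + 11*n) is a factor with cofactor -20*k² + k*n + 91*k + 99*n² - 49*n - 98.
The cofactor groups again: -20*k² + k*n + 91*k + 99*n² - 49*n - 98 = -4*k*(5*k + 11*n - 14) + (9*n + 7)*(5*k + 11*n - 14); both groups contain (5*k + 11*n - 14), giving -(4*k - 9*n - 7)*(5*k + 11*n - 14).

-(10*k + 11*n)*(4*k - 9*n - 7)*(5*k + 11*n - 14)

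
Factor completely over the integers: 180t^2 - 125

Every term has a factor of 5. Then 36t^2 - 25 = (6t)² − (5)².

5(6t + 5)(6t - 5)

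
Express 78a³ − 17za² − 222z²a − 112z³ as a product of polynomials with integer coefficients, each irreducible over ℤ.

Group: 8z(−14z² − 5za + 6a²) + 13a(−14z² − 5za + 6a²); both groups contain (−14z² − 5za + 6a²), so (8z + 13a) is a factor with cofactor −14z² − 5za + 6a².
The cofactor groups again: −14z² − 5za + 6a² = −7z(2z − a) − 6a(2z − a); both groups contain (2z − a), giving −(7z + 6a)(2z − a).

−(2z − a)(8z + 13a)(7z + 6a)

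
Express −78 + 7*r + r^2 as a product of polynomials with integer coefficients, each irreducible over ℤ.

(r + 13)*(r − 6)

Two integers with product −78 and sum 7 are −6 and 13.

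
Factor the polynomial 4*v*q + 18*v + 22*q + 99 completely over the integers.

(2*q + 9)*(2*v + 11)

Group as (4*v*q + 18*v) + (22*q + 99) = 2*v*(2*q + 9) + 11*(2*q + 9).
Both groups share the factor (2*q + 9).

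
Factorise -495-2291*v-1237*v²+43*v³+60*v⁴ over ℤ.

Among the possible rational roots, v = -11/3 is a root, so (3*v+11) is a factor; dividing leaves 20*v³-59*v²-196*v-45.
Continuing, v = -9/5 is a root, so (5*v+9) is a factor; dividing leaves 4*v²-19*v-5.
The remaining quadratic factors as (v-5)(4*v+1).

(3*v+11)*(4*v+1)*(5*v+9)*(v-5)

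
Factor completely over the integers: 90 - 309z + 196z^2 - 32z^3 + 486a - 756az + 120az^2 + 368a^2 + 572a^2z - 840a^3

-(10a - 8z + 3)(14a + 4z - 15)(6a - z + 2)

Group: 14a(-60a^2 + 58az - 38a - 8z^2 + 19z - 6) + (4z - 15)(-60a^2 + 58az - 38a - 8z^2 + 19z - 6); both groups contain (-60a^2 + 58az - 38a - 8z^2 + 19z - 6), so (14a + 4z - 15) is a factor with cofactor -60a^2 + 58az - 38a - 8z^2 + 19z - 6.
The cofactor groups again: -60a^2 + 58az - 38a - 8z^2 + 19z - 6 = -10a(6a - z + 2) + (8z - 3)(6a - z + 2); both groups contain (6a - z + 2), giving -(10a - 8z + 3)(6a - z + 2).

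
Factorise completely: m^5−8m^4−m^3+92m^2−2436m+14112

Trying the rational-root candidates, m = 8 is a root, so (m−8) is a factor; dividing leaves m^4−m^2+84m−1764.
Next, m = 6 is a root, so (m−6) divides it; the quotient is m^3+6m^2+35m+294.
Continuing, m = −7 is a root, so (m+7) is a factor; dividing leaves m^2−m+42.
The quadratic m^2−m+42 has discriminant −167 < 0 and is irreducible over ℤ.

(m+7)(m−6)(m−8)(m^2−m+42)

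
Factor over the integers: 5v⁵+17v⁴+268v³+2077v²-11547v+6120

Testing divisors of the constant over divisors of the leading coefficient, v = -8 is a root, so (v+8) divides it; the quotient is 5v⁴-23v³+452v²-1539v+765.
Next, v = 3 is a root, giving the factor (v-3) and quotient 5v³-8v²+428v-255.
Then v = 3/5 is a root, giving the factor (5v-3) and quotient v²-v+85.
The quadratic v²-v+85 has discriminant -339 < 0 and is irreducible over ℤ.

(5v-3)(v+8)(v-3)(v²-v+85)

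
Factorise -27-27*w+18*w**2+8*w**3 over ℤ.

(2*w-3)*(4*w+3)*(w+3)

Among the possible rational roots, w = 3/2 is a root, so (2*w-3) is a factor; dividing leaves 4*w**2+15*w+9.
The remaining quadratic factors as (4*w+3)(w+3).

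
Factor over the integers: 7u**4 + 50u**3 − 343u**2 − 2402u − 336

(7u + 1)(u + 6)(u + 8)(u − 7)

By the rational root theorem, u = −6 is a root, so (u + 6) divides it; the quotient is 7u**3 + 8u**2 − 391u − 56.
Next, u = −1/7 is a root, so (7u + 1) divides it; the quotient is u**2 + u − 56.
The remaining quadratic factors as (u − 7)(u + 8).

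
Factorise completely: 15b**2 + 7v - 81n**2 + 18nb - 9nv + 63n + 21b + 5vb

-(9n - 5b - 7)(9n + v + 3b)

Group: -9n(9n + v + 3b) + (5b + 7)(9n + v + 3b); both groups contain (9n + v + 3b).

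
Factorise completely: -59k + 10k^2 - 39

Need a pair with product 10·(-39) = -390 and sum -59: that's -65 and 6.
Split the middle term: 10k^2 - 65k + 6k - 39 = 5k(2k - 13) + 3(2k - 13).

(2k - 13)(5k + 3)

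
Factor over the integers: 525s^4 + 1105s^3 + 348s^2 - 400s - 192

Testing divisors of the constant over divisors of the leading coefficient, s = -4/5 is a root, so (5s + 4) divides it; the quotient is 105s^3 + 137s^2 - 40s - 48.
Then s = 3/5 is a root, so (5s - 3) is a factor; dividing leaves 21s^2 + 40s + 16.
The remaining quadratic factors as (7s + 4)(3s + 4).

(3s + 4)(5s + 4)(5s - 3)(7s + 4)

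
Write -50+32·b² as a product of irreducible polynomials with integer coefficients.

Pull out the common factor 2; 16·b²-25 is a difference of squares.

2·(4·b+5)·(4·b-5)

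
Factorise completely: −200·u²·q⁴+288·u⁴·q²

Pull out the common factor 8·u²·q²; 36·u²−25·q² is a difference of squares.

8·q²·u²·(6·u−5·q)·(6·u+5·q)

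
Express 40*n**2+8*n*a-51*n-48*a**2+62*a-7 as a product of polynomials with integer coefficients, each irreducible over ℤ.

(8*n-8*a+1)*(5*n+6*a-7)

Group: 5*n*(8*n-8*a+1) + (6*a-7)*(8*n-8*a+1); both groups contain (8*n-8*a+1).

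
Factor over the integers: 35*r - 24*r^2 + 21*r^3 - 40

(7*r - 8)*(3*r^2 + 5)

Group as (21*r^3 + 35*r) + (-24*r^2 - 40) = 7*r*(3*r^2 + 5) - 8*(3*r^2 + 5).
Both groups share the factor (3*r^2 + 5).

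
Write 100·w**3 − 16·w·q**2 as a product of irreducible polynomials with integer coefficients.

4·w·(5·w − 2·q)·(5·w + 2·q)

Factor out 4·w, leaving 25·w**2 − 4·q**2, which is a difference of two squares.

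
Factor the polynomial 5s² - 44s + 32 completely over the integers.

Need a pair with product 5·32 = 160 and sum -44: that's -40 and -4.
Split the middle term: 5s² - 40s - 4s + 32 = 5s(s - 8) - 4(s - 8).

(5s - 4)(s - 8)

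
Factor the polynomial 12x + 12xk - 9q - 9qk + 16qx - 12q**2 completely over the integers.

-(4q + 3k + 3)(3q - 4x)

Group: -4q(3q - 4x) + (-3k - 3)(3q - 4x); both groups contain (3q - 4x).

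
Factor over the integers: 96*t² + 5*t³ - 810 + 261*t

(5*t - 9)*(t + 15)*(t + 6)

By the rational root theorem, t = 9/5 is a root, so (5*t - 9) divides it; the quotient is t² + 21*t + 90.
The remaining quadratic factors as (t + 6)(t + 15).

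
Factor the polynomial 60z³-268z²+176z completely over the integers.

4z(3z-11)(5z-4)

Pull out the common factor 4z, then factor the remaining trinomial.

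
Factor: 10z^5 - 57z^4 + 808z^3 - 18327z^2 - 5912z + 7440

(2z - 1)(5z + 4)(z - 12)(z^2 + 6z + 155)

Among the possible rational roots, z = 1/2 is a root, so (2z - 1) is a factor; dividing leaves 5z^4 - 26z^3 + 391z^2 - 8968z - 7440.
Then z = 12 is a root, giving the factor (z - 12) and quotient 5z^3 + 34z^2 + 799z + 620.
Then z = -4/5 is a root, so (5z + 4) divides it; the quotient is z^2 + 6z + 155.
The quadratic z^2 + 6z + 155 has discriminant -584 < 0 and is irreducible over ℤ.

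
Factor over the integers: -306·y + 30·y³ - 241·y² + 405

(5·y + 9)·(6·y - 5)·(y - 9)

Trying the rational-root candidates, y = -9/5 is a root, so (5·y + 9) divides it; the quotient is 6·y² - 59·y + 45.
The remaining quadratic factors as (6·y - 5)(y - 9).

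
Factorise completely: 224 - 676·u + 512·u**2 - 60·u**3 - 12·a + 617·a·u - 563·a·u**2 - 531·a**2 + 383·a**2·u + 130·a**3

(10·a + u - 7)·(13·a - 15·u + 8)·(a + 4·u - 4)

Group: 13·a·(10·a**2 + 41·a·u - 47·a + 4·u**2 - 32·u + 28) + (-15·u + 8)·(10·a**2 + 41·a·u - 47·a + 4·u**2 - 32·u + 28); both groups contain (10·a**2 + 41·a·u - 47·a + 4·u**2 - 32·u + 28), so (13·a - 15·u + 8) is a factor with cofactor 10·a**2 + 41·a·u - 47·a + 4·u**2 - 32·u + 28.
The cofactor groups again: 10·a**2 + 41·a·u - 47·a + 4·u**2 - 32·u + 28 = a·(10·a + u - 7) + (4·u - 4)·(10·a + u - 7); both groups contain (10·a + u - 7), giving (a + 4·u - 4)·(10·a + u - 7).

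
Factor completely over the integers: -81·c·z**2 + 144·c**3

Factor out 9·c, leaving 16·c**2 - 9·z**2, which is a difference of two squares.

9·c·(4·c + 3·z)·(4·c - 3·z)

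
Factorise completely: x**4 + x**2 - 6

Substitute u = x**2 to get a quadratic in u, then factor.
x**2 + 3 is irreducible over ℤ (always positive, so no real roots).
x**2 - 2 is irreducible over ℤ (2 is not a perfect square).

(x**2 + 3)·(x**2 - 2)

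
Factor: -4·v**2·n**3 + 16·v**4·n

4·n·v**2·(2·v - n)·(2·v + n)

Pull out the common factor 4·v**2·n; 4·v**2 - n**2 is a difference of squares.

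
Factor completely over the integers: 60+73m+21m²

(3m+4)(7m+15)

Need a pair with product 21·60 = 1260 and sum 73: that's 45 and 28.
Split the middle term: 21m²+45m + 28m+60 = 3m(7m+15) + 4(7m+15).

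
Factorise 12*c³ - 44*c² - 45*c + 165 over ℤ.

(3*c - 11)*(4*c² - 15)

Group as (12*c³ - 45*c) + (-44*c² + 165) = 3*c*(4*c² - 15) - 11*(4*c² - 15).
Both groups share the factor (4*c² - 15).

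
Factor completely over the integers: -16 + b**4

(b + 2)(b - 2)(b**2 + 4)

Difference of squares twice: with A = b and B = 2, A⁴ − B⁴ = (A² − B²)(A² + B²), and A² − B² factors again.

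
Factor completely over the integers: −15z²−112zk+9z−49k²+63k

−(15z+7k−9)(z+7k)

Group: −z(15z+7k−9) − 7k(15z+7k−9); both groups contain (15z+7k−9).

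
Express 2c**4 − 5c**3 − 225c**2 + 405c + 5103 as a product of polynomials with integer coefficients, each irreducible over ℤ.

(2c + 9)(c + 9)(c − 7)(c − 9)

Trying the rational-root candidates, c = −9/2 is a root, giving the factor (2c + 9) and quotient c**3 − 7c**2 − 81c + 567.
Then c = −9 is a root, giving the factor (c + 9) and quotient c**2 − 16c + 63.
The remaining quadratic factors as (c − 7)(c − 9).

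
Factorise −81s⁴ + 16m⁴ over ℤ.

Difference of squares twice: with A = 2m and B = 3s, A⁴ − B⁴ = (A² − B²)(A² + B²), and A² − B² factors again.

(2m + 3s)(2m − 3s)(4m² + 9s²)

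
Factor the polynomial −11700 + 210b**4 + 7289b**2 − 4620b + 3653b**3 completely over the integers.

(5b − 6)(6b + 13)(7b + 10)(b + 15)

Among the possible rational roots, b = −15 is a root, giving the factor (b + 15) and quotient 210b**3 + 503b**2 − 256b − 780.
Then b = −13/6 is a root, so (6b + 13) divides it; the quotient is 35b**2 + 8b − 60.
The remaining quadratic factors as (7b + 10)(5b − 6).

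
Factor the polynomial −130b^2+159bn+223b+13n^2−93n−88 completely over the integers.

−(10b−13n−11)(13b+n−8)

Group: −13b(10b−13n−11) + (−n+8)(10b−13n−11); both groups contain (10b−13n−11).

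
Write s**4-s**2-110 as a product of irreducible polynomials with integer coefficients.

Substitute u = s**2 to get a quadratic in u, then factor.
s**2-11 is irreducible over ℤ (11 is not a perfect square).
s**2+10 is irreducible over ℤ (always positive, so no real roots).

(s**2+10)(s**2-11)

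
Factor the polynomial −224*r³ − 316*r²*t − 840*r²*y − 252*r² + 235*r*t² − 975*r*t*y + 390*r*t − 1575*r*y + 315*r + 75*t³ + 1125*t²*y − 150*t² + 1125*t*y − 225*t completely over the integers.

−(4*r + t + 15*y − 3)*(7*r − 5*t)*(8*r + 15*t + 15)

Group: 7*r*(−32*r² − 68*r*t − 120*r*y − 36*r − 15*t² − 225*t*y + 30*t − 225*y + 45) − 5*t*(−32*r² − 68*r*t − 120*r*y − 36*r − 15*t² − 225*t*y + 30*t − 225*y + 45); both groups contain (−32*r² − 68*r*t − 120*r*y − 36*r − 15*t² − 225*t*y + 30*t − 225*y + 45), so (7*r − 5*t) is a factor with cofactor −32*r² − 68*r*t − 120*r*y − 36*r − 15*t² − 225*t*y + 30*t − 225*y + 45.
The cofactor groups again: −32*r² − 68*r*t − 120*r*y − 36*r − 15*t² − 225*t*y + 30*t − 225*y + 45 = −8*r*(4*r + t + 15*y − 3) + (−15*t − 15)*(4*r + t + 15*y − 3); both groups contain (4*r + t + 15*y − 3), giving −(8*r + 15*t + 15)*(4*r + t + 15*y − 3).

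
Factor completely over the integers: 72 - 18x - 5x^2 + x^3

Trying the rational-root candidates, x = 3 is a root, so (x - 3) divides it; the quotient is x^2 - 2x - 24.
The remaining quadratic factors as (x + 4)(x - 6).

(x + 4)(x - 3)(x - 6)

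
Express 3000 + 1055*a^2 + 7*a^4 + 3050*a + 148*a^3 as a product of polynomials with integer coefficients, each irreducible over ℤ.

(7*a + 15)*(a + 10)*(a + 4)*(a + 5)

Among the possible rational roots, a = -5 is a root, so (a + 5) is a factor; dividing leaves 7*a^3 + 113*a^2 + 490*a + 600.
Next, a = -15/7 is a root, so (7*a + 15) is a factor; dividing leaves a^2 + 14*a + 40.
The remaining quadratic factors as (a + 10)(a + 4).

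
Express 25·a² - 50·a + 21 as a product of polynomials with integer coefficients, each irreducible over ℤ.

(5·a - 3)·(5·a - 7)

Need a pair with product 25·21 = 525 and sum -50: that's -15 and -35.
Split the middle term: 25·a² - 15·a - 35·a + 21 = 5·a·(5·a - 3) - 7·(5·a - 3).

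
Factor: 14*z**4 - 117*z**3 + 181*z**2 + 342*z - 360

(2*z + 3)*(7*z - 6)*(z - 4)*(z - 5)

Trying the rational-root candidates, z = 4 is a root, so (z - 4) divides it; the quotient is 14*z**3 - 61*z**2 - 63*z + 90.
Continuing, z = -3/2 is a root, so (2*z + 3) is a factor; dividing leaves 7*z**2 - 41*z + 30.
The remaining quadratic factors as (7*z - 6)(z - 5).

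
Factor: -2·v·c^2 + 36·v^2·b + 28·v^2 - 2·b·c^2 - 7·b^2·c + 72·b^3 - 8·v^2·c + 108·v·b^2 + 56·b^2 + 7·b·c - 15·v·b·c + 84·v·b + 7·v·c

Group: 9·b·(4·v^2 + 12·v·b + v·c + 8·b^2 + b·c) + (-2·c + 7)·(4·v^2 + 12·v·b + v·c + 8·b^2 + b·c); both groups contain (4·v^2 + 12·v·b + v·c + 8·b^2 + b·c), so (9·b - 2·c + 7) is a factor with cofactor 4·v^2 + 12·v·b + v·c + 8·b^2 + b·c.
The cofactor groups again: 4·v^2 + 12·v·b + v·c + 8·b^2 + b·c = 4·v·(v + b) + (8·b + c)·(v + b); both groups contain (v + b), giving (4·v + 8·b + c)·(v + b).

(4·v + 8·b + c)·(9·b - 2·c + 7)·(v + b)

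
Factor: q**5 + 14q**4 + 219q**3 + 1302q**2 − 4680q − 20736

(q + 3)(q + 9)(q − 4)(q**2 + 6q + 192)

Trying the rational-root candidates, q = 4 is a root, so (q − 4) divides it; the quotient is q**4 + 18q**3 + 291q**2 + 2466q + 5184.
Next, q = −9 is a root, giving the factor (q + 9) and quotient q**3 + 9q**2 + 210q + 576.
Then q = −3 is a root, giving the factor (q + 3) and quotient q**2 + 6q + 192.
The quadratic q**2 + 6q + 192 has discriminant −732 < 0 and is irreducible over ℤ.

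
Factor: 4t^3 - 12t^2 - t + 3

(2t + 1)(2t - 1)(t - 3)

Group as (4t^3 - t) + (-12t^2 + 3) = t(4t^2 - 1) - 3(4t^2 - 1).
Both groups share the factor (4t^2 - 1).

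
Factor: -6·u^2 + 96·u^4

6·u^2·(4·u + 1)·(4·u - 1)

Factor out 6·u^2, leaving 16·u^2 - 1, which is a difference of two squares.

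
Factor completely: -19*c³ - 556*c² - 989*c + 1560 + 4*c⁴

(4*c + 13)*(c + 8)*(c - 1)*(c - 15)

Among the possible rational roots, c = 15 is a root, so (c - 15) is a factor; dividing leaves 4*c³ + 41*c² + 59*c - 104.
Next, c = -8 is a root, giving the factor (c + 8) and quotient 4*c² + 9*c - 13.
The remaining quadratic factors as (4*c + 13)(c - 1).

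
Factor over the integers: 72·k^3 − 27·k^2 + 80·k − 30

Group as (72·k^3 + 80·k) + (−27·k^2 − 30) = 8·k·(9·k^2 + 10) − 3·(9·k^2 + 10).
Both groups share the factor (9·k^2 + 10).

(8·k − 3)·(9·k^2 + 10)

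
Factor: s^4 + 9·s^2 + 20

Substitute u = s^2 to get a quadratic in u, then factor.
s^2 + 5 is irreducible over ℤ (always positive, so no real roots).
s^2 + 4 is irreducible over ℤ (sum of squares).

(s^2 + 4)·(s^2 + 5)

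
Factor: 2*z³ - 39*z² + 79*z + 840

Among the possible rational roots, z = -7/2 is a root, giving the factor (2*z + 7) and quotient z² - 23*z + 120.
The remaining quadratic factors as (z - 8)(z - 15).

(2*z + 7)*(z - 15)*(z - 8)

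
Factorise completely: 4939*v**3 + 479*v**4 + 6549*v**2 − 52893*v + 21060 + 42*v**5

Testing divisors of the constant over divisors of the leading coefficient, v = 3/7 is a root, so (7*v − 3) divides it; the quotient is 6*v**4 + 71*v**3 + 736*v**2 + 1251*v − 7020.
Continuing, v = 13/6 is a root, so (6*v − 13) divides it; the quotient is v**3 + 14*v**2 + 153*v + 540.
Next, v = −5 is a root, so (v + 5) divides it; the quotient is v**2 + 9*v + 108.
The quadratic v**2 + 9*v + 108 has discriminant −351 < 0 and is irreducible over ℤ.

(6*v − 13)*(7*v − 3)*(v + 5)*(v**2 + 9*v + 108)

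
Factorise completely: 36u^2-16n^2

Every term has a factor of 4. Then 9u^2-4n^2 = (3u)² − (2n)².

4(3u-2n)(3u+2n)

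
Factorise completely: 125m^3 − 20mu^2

Every term has a factor of 5m. Then 25m^2 − 4u^2 = (5m)² − (2u)².

5m(5m + 2u)(5m − 2u)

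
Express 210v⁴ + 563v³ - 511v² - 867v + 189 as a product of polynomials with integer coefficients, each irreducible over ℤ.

Among the possible rational roots, v = 9/7 is a root, giving the factor (7v - 9) and quotient 30v³ + 119v² + 80v - 21.
Then v = 1/5 is a root, giving the factor (5v - 1) and quotient 6v² + 25v + 21.
The remaining quadratic factors as (v + 3)(6v + 7).

(5v - 1)(6v + 7)(7v - 9)(v + 3)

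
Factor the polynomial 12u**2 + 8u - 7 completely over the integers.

Need a pair with product 12·(-7) = -84 and sum 8: that's 14 and -6.
Split the middle term: 12u**2 + 14u - 6u - 7 = 2u(6u + 7) - (6u + 7).

(2u - 1)(6u + 7)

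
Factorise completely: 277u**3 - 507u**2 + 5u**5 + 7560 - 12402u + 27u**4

(5u - 3)(u + 6)(u - 5)(u**2 + 5u + 84)

Testing divisors of the constant over divisors of the leading coefficient, u = -6 is a root, giving the factor (u + 6) and quotient 5u**4 - 3u**3 + 295u**2 - 2277u + 1260.
Next, u = 5 is a root, so (u - 5) is a factor; dividing leaves 5u**3 + 22u**2 + 405u - 252.
Next, u = 3/5 is a root, so (5u - 3) divides it; the quotient is u**2 + 5u + 84.
The quadratic u**2 + 5u + 84 has discriminant -311 < 0 and is irreducible over ℤ.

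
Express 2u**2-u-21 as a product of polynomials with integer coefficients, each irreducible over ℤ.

Need a pair with product 2·(-21) = -42 and sum -1: that's -7 and 6.
Split the middle term: 2u**2-7u + 6u-21 = u(2u-7) + 3(2u-7).

(2u-7)(u+3)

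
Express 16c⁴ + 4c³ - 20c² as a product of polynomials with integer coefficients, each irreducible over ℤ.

Pull out the common factor 4c², then factor the remaining trinomial.

4c²(4c + 5)(c - 1)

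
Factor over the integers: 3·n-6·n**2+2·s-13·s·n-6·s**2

-(3·s+2·n-1)·(2·s+3·n)

Group: -3·s·(2·s+3·n) + (-2·n+1)·(2·s+3·n); both groups contain (2·s+3·n).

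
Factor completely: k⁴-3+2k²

(k+1)(k-1)(k²+3)

Substitute u = k² to get a quadratic in u, then factor.
k²-1 is a difference of squares.
k²+3 is irreducible over ℤ (always positive, so no real roots).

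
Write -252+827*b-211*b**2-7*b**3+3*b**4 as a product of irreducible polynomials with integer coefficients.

(3*b-1)*(b+9)*(b-4)*(b-7)

By the rational root theorem, b = 4 is a root, so (b-4) is a factor; dividing leaves 3*b**3+5*b**2-191*b+63.
Continuing, b = -9 is a root, so (b+9) is a factor; dividing leaves 3*b**2-22*b+7.
The remaining quadratic factors as (3*b-1)(b-7).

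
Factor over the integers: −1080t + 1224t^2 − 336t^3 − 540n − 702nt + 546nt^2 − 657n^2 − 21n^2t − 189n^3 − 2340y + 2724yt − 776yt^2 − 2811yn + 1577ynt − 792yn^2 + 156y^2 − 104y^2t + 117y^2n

Group: 13y(9yn − 8yt + 12y − 63n^2 + 119nt − 219n − 56t^2 + 204t − 180) + (3n + 6t)(9yn − 8yt + 12y − 63n^2 + 119nt − 219n − 56t^2 + 204t − 180); both groups contain (9yn − 8yt + 12y − 63n^2 + 119nt − 219n − 56t^2 + 204t − 180), so (13y + 3n + 6t) is a factor with cofactor 9yn − 8yt + 12y − 63n^2 + 119nt − 219n − 56t^2 + 204t − 180.
The cofactor groups again: 9yn − 8yt + 12y − 63n^2 + 119nt − 219n − 56t^2 + 204t − 180 = 9n(y − 7n + 7t − 15) + (−8t + 12)(y − 7n + 7t − 15); both groups contain (y − 7n + 7t − 15), giving (9n − 8t + 12)(y − 7n + 7t − 15).

(y − 7n + 7t − 15)(13y + 3n + 6t)(9n − 8t + 12)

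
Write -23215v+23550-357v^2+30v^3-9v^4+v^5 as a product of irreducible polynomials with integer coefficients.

(v+10)(v-1)(v-15)(v^2-3v+157)

By the rational root theorem, v = -10 is a root, so (v+10) divides it; the quotient is v^4-19v^3+220v^2-2557v+2355.
Continuing, v = 1 is a root, giving the factor (v-1) and quotient v^3-18v^2+202v-2355.
Then v = 15 is a root, so (v-15) is a factor; dividing leaves v^2-3v+157.
The quadratic v^2-3v+157 has discriminant -619 < 0 and is irreducible over ℤ.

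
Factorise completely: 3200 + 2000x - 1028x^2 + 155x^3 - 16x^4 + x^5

(x + 1)(x - 5)(x - 8)(x^2 - 4x + 80)

Testing divisors of the constant over divisors of the leading coefficient, x = -1 is a root, so (x + 1) divides it; the quotient is x^4 - 17x^3 + 172x^2 - 1200x + 3200.
Then x = 8 is a root, so (x - 8) divides it; the quotient is x^3 - 9x^2 + 100x - 400.
Continuing, x = 5 is a root, so (x - 5) is a factor; dividing leaves x^2 - 4x + 80.
The quadratic x^2 - 4x + 80 has discriminant -304 < 0 and is irreducible over ℤ.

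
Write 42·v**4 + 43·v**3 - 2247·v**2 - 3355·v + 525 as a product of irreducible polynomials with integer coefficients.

(2·v - 15)·(3·v + 5)·(7·v - 1)·(v + 7)

Testing divisors of the constant over divisors of the leading coefficient, v = 1/7 is a root, so (7·v - 1) divides it; the quotient is 6·v**3 + 7·v**2 - 320·v - 525.
Continuing, v = -5/3 is a root, so (3·v + 5) divides it; the quotient is 2·v**2 - v - 105.
The remaining quadratic factors as (2·v - 15)(v + 7).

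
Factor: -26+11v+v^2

Two integers with product -26 and sum 11 are -2 and 13.

(v+13)(v-2)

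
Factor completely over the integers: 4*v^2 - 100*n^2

Every term has a factor of 4. Then v^2 - 25*n^2 = (v)² − (5*n)².

4*(v - 5*n)*(v + 5*n)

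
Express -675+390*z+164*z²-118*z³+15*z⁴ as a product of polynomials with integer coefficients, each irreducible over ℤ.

Trying the rational-root candidates, z = -9/5 is a root, so (5*z+9) divides it; the quotient is 3*z³-29*z²+85*z-75.
Continuing, z = 3 is a root, so (z-3) divides it; the quotient is 3*z²-20*z+25.
The remaining quadratic factors as (z-5)(3*z-5).

(3*z-5)*(5*z+9)*(z-3)*(z-5)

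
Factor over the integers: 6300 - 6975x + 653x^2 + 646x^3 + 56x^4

(2x + 15)(4x - 5)(7x - 12)(x + 7)

By the rational root theorem, x = -7 is a root, so (x + 7) divides it; the quotient is 56x^3 + 254x^2 - 1125x + 900.
Then x = 5/4 is a root, so (4x - 5) divides it; the quotient is 14x^2 + 81x - 180.
The remaining quadratic factors as (2x + 15)(7x - 12).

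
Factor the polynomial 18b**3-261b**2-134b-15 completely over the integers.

(3b+1)(6b+1)(b-15)

Trying the rational-root candidates, b = 15 is a root, giving the factor (b-15) and quotient 18b**2+9b+1.
The remaining quadratic factors as (6b+1)(3b+1).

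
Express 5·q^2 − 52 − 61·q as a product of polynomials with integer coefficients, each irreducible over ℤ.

(5·q + 4)·(q − 13)

Need a pair with product 5·(−52) = −260 and sum −61: that's −65 and 4.
Split the middle term: 5·q^2 − 65·q + 4·q − 52 = 5·q·(q − 13) + 4·(q − 13).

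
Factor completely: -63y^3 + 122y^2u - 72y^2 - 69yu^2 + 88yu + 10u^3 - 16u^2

-(9y - 2u)(7y - 5u + 8)(y - u)

Group: 7y(-9y^2 + 11yu - 2u^2) + (-5u + 8)(-9y^2 + 11yu - 2u^2); both groups contain (-9y^2 + 11yu - 2u^2), so (7y - 5u + 8) is a factor with cofactor -9y^2 + 11yu - 2u^2.
The cofactor groups again: -9y^2 + 11yu - 2u^2 = -y(9y - 2u) + u(9y - 2u); both groups contain (9y - 2u), giving -(y - u)(9y - 2u).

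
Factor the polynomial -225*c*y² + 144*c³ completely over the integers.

Every term has a factor of 9*c. Then 16*c² - 25*y² = (4*c)² − (5*y)².

9*c*(4*c + 5*y)*(4*c - 5*y)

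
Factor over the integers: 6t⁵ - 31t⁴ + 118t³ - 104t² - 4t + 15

By the rational root theorem, t = -1/3 is a root, so (3t + 1) is a factor; dividing leaves 2t⁴ - 11t³ + 43t² - 49t + 15.
Next, t = 1 is a root, giving the factor (t - 1) and quotient 2t³ - 9t² + 34t - 15.
Next, t = 1/2 is a root, giving the factor (2t - 1) and quotient t² - 4t + 15.
The quadratic t² - 4t + 15 has discriminant -44 < 0 and is irreducible over ℤ.

(2t - 1)(3t + 1)(t - 1)(t² - 4t + 15)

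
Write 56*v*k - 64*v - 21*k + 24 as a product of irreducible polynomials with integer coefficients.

Group as (56*v*k - 64*v) + (-21*k + 24) = 8*v*(7*k - 8) - 3*(7*k - 8).
Both groups share the factor (7*k - 8).

(7*k - 8)*(8*v - 3)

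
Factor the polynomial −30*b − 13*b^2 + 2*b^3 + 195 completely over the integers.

(2*b − 13)*(b^2 − 15)

Group as (2*b^3 − 30*b) + (−13*b^2 + 195) = 2*b*(b^2 − 15) − 13*(b^2 − 15).
Both groups share the factor (b^2 − 15).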